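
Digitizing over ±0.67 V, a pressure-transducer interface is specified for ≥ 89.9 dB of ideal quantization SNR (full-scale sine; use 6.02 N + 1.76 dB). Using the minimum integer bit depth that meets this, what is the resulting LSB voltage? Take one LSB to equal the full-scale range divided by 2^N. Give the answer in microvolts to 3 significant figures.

40.9 µV

Full-scale range = 0.67 V − (-0.67 V) = 1.34 V.
Solving 6.02 N ≥ 89.9 − 1.76: N ≥ 14.641. Round up → N = 15.
Step size = 1.34/32768 V = 40.9 µV.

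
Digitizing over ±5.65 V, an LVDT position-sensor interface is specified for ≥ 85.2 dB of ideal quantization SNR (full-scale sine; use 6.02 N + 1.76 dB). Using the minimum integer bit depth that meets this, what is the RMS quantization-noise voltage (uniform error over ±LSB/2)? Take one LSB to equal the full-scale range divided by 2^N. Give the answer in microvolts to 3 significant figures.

Span: 5.65 V − (-5.65 V) = 11.3 V.
Required N = ⌈(85.2 − 1.76)/6.02⌉ = ⌈13.860⌉ = 14.
LSB = 11.3 V / 2^14 = 0.68970 mV.
σ_q = LSB/√12 = 0.68970 mV/3.4641 = 199 µV.

199 µV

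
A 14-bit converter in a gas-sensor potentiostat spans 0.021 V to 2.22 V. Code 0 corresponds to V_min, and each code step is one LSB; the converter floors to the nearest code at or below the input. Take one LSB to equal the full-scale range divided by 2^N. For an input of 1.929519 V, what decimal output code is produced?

Span: 2.22 V − (0.021 V) = 2.199 V. LSB = 2.199 V / 2^14 ≈ 134.2 µV.
(V_in − V_min) × 2^14/range = (1.929519 − (0.021)) × 16384/2.199 = 14219.725.
Floor → code = 14219.

14219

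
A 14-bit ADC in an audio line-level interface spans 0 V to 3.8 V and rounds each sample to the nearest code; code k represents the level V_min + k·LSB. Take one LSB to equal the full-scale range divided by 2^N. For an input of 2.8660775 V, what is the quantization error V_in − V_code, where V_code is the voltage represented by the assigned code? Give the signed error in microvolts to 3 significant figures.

Full-scale range = 3.8 V. LSB = 3.8 V / 2^14 ≈ 231.9 µV.
(V_in − V_min)/LSB = (2.8660775 − (0)) × 16384/3.8 = 12357.3194 → nearest code k = 12357.
V_code = 0 + (12357/16384) × 3.8 = 2.8660034180 V.
Error = V_in − V_code = 2.8660775 − (2.8660034180) = +74.1 µV.

+74.1 µV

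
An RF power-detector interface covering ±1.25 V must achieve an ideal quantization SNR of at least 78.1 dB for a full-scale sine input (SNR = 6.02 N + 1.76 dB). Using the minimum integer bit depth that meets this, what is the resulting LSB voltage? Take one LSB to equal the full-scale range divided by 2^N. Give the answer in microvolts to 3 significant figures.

Range = 1.25 − (-1.25) = 2.5 V.
Required N = ⌈(78.1 − 1.76)/6.02⌉ = ⌈12.681⌉ = 13.
LSB = 2.5 V ÷ 2^13 = 2.5/8192 V = 305 µV.

305 µV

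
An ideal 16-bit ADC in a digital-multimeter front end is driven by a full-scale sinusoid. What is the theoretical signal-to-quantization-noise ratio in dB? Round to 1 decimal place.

98.1 dB

For an ideal N-bit converter with full-scale sine input, SNR = 6.02 N + 1.76 dB. SNR = 6.02 × 16 + 1.76 = 96.32 + 1.76 = 98.08 dB.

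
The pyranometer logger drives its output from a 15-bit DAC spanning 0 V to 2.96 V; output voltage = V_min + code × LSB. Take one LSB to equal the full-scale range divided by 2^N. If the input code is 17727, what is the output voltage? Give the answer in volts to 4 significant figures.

Full-scale range = 2.96 V. LSB = 2.96 V / 2^15.
V_out = V_min + code × LSB = 0 V + 17727 × 2.96 V / 32768
      = 0 + 1.60132 = 1.60132 V.

1.601 V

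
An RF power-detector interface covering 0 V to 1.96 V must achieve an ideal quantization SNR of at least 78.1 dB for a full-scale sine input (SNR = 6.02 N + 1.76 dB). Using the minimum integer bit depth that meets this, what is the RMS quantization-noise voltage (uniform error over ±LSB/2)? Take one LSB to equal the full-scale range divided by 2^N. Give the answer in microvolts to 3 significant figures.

Range is 1.96 V.
N ≥ (78.1 − 1.76)/6.02 = 12.681 → N_min = 13.
LSB = 1.96 V / 2^13 = 239.26 µV.
RMS noise = LSB/√12 = 69.1 µV.

69.1 µV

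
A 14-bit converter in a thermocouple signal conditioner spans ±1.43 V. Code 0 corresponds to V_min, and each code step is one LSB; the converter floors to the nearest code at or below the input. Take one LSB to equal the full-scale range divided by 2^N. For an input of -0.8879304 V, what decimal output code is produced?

3105

Full-scale range = 1.43 V − (-1.43 V) = 2.86 V. LSB = 2.86 V / 2^14 ≈ 174.6 µV.
code = ⌊(V_in − V_min)/LSB⌋ = ⌊(V_in − V_min) × 2^14 / range⌋
     = ⌊(-0.8879304 − (-1.43)) × 16384 / 2.86⌋ = ⌊0.5420696 × 16384/2.86⌋
     = ⌊3105.339⌋ = 3105.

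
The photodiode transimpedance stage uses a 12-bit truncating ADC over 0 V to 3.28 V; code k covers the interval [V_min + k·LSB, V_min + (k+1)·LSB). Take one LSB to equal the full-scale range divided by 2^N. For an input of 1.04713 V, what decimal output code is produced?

Range is 3.28 V. LSB = 3.28 V / 2^12 ≈ 0.8008 mV.
(V_in − V_min) × 2^12/range = (1.04713 − (0)) × 4096/3.28 = 1307.636.
Floor → code = 1307.

1307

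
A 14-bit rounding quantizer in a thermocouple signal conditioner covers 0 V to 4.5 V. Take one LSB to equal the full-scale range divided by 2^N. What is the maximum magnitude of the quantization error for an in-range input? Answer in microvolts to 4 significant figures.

137.3 µV

Range is 4.5 V.
LSB = 4.5 V ÷ 2^14 = 4.5/16384 V = 274.658 µV.
A rounding quantizer has |error| ≤ LSB/2 = 137.3 µV.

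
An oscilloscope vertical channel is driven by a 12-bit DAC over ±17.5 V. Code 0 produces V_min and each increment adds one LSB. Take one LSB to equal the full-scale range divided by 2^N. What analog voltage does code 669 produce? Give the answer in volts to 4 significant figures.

Full-scale range = 17.5 V − (-17.5 V) = 35 V. LSB = 35 V / 2^12.
Output = V_min + (669/4096) × range = -17.5 + 0.163330 × 35 V
      = -17.5 V + 5.71655 V = -11.7834 V.

-11.78 V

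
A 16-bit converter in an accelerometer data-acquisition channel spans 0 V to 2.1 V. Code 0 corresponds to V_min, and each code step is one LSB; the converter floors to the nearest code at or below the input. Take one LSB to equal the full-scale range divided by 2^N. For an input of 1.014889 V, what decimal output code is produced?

V_FS = 2.1 V. LSB = 2.1 V / 2^16 ≈ 32.04 µV.
V_in − V_min = 1.014889 − (0) = 1.014889 V.
Divide by LSB: 1.014889 × 65536/2.1 = 31672.2693.
Truncating gives code 31672.

31672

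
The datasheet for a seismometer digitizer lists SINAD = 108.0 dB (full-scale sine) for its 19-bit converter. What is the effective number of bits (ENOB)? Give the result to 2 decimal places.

17.65 bits

Inverting SNR = 6.02 N + 1.76: N_eff = (108.0 − 1.76)/6.02 = 17.6478.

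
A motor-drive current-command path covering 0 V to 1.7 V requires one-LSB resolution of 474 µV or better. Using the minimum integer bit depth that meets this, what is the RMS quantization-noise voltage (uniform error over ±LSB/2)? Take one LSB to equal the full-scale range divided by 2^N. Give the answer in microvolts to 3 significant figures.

120 µV

Full-scale range = 1.7 V.
Levels needed ≥ 1.7/474 µV = 3586. 2^12 = 4096 suffices, so N_min = 12.
Step size = 1.7/4096 V = 415.04 µV.
V_rms = LSB/√12 = 120 µV.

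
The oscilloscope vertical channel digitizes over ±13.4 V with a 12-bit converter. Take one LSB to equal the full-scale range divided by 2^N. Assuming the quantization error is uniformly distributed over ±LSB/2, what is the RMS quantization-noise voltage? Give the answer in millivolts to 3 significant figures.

1.89 mV

Range = 13.4 − (-13.4) = 26.8 V.
One LSB is 26.8 V / 4096 = 6.5430 mV.
For a uniform distribution on [−LSB/2, +LSB/2], V_rms = LSB/√12 = 6.5430 mV/3.4641 = 1.89 mV.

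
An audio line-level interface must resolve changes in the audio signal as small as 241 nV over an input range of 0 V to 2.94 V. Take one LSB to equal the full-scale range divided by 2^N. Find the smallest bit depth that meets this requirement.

V_FS = 2.94 V.
Required number of levels: 2.94/241 nV = 1.2199e7; smallest N with 2^N ≥ that is 24.

24 bits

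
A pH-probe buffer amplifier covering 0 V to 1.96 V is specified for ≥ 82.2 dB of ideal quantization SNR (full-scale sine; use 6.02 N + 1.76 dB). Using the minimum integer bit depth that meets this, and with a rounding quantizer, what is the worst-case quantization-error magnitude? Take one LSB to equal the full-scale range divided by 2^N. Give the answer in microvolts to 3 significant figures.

59.8 µV

Full-scale range = 1.96 V.
Required N = ⌈(82.2 − 1.76)/6.02⌉ = ⌈13.362⌉ = 14.
LSB = 1.96 V / 2^14 = 119.63 µV.
|e|_max = LSB/2 = 59.8 µV.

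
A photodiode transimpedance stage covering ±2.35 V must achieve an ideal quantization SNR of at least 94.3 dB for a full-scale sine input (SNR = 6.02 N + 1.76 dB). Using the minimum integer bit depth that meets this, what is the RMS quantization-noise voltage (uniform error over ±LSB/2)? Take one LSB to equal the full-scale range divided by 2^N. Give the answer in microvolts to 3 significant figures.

20.7 µV

The full-scale span is 2.35 − (-2.35) = 4.7 V.
Required N = ⌈(94.3 − 1.76)/6.02⌉ = ⌈15.372⌉ = 16.
LSB = 4.7 V ÷ 2^16 = 4.7/65536 V = 71.716 µV.
V_rms = LSB/√12 = 20.7 µV.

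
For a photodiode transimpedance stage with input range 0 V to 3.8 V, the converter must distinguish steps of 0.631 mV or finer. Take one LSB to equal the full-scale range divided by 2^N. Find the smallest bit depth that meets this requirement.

V_FS = 3.8 V.
Need 2^N ≥ 3.8 V / 0.631 mV = 6022 → N_min = 13.

13 bits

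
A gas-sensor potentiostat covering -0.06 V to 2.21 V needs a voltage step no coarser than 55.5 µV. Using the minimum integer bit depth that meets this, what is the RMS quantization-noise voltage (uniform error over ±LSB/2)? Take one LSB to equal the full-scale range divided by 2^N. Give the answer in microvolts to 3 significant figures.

10.0 µV

Full-scale range = 2.21 V − (-0.06 V) = 2.27 V.
2.27 V / 55.5 µV = 40900. Since 2^15 = 32768 and 2^16 = 65536, N = 16.
One LSB is 2.27 V / 65536 = 34.637 µV.
σ_q = LSB/√12 = 34.637 µV/3.4641 = 10.0 µV.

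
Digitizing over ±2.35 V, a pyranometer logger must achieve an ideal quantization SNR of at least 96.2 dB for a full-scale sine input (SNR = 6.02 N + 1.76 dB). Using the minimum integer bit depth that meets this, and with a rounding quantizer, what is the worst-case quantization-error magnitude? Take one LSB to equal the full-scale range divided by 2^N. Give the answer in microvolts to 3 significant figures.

The full-scale span is 2.35 − (-2.35) = 4.7 V.
6.02 N + 1.76 ≥ 96.2 gives N ≥ 15.688, so the minimum integer is 16.
LSB = 4.7 V / 2^16 = 71.716 µV.
Max error for round-to-nearest is LSB/2 = 35.9 µV.

35.9 µV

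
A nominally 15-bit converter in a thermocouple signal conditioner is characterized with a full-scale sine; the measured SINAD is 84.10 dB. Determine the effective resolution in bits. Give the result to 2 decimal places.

(84.10 − 1.76) / 6.02 = 82.34/6.02 = 13.6777 effective bits.

13.68 bits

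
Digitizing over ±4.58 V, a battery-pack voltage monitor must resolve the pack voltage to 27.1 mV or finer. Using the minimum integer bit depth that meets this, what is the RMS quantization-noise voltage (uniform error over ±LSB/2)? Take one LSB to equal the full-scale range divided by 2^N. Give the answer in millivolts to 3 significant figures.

5.16 mV

Range = 4.58 − (-4.58) = 9.16 V.
9.16 V / 27.1 mV = 338.0. Since 2^8 = 256 and 2^9 = 512, N = 9.
Step size = 9.16/512 V = 17.891 mV.
RMS noise = LSB/√12 = 5.16 mV.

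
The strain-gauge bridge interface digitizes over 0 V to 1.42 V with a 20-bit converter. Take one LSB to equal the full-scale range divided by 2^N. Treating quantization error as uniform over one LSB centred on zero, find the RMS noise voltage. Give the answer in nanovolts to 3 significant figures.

Range is 1.42 V.
One LSB is 1.42 V / 1048576 = 1.3542 µV.
For a uniform distribution on [−LSB/2, +LSB/2], V_rms = LSB/√12 = 1.3542 µV/3.4641 = 391 nV.

391 nV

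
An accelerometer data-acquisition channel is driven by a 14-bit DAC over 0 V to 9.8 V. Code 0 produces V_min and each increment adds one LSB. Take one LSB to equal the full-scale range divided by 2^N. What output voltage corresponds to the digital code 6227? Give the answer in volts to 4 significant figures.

3.725 V

Range is 9.8 V. LSB = 9.8 V / 2^14.
V_out = V_min + code × LSB = 0 V + 6227 × 9.8 V / 16384
      = 0 + 3.72465 = 3.72465 V.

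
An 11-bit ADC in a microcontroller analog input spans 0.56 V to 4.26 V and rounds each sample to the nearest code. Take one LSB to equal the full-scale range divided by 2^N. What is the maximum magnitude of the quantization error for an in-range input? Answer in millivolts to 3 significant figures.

The full-scale span is 4.26 − (0.56) = 3.7 V.
LSB = 3.7 V / 2^11 = 1.8066 mV.
Worst-case error for round-to-nearest is half an LSB: 0.903 mV.

0.903 mV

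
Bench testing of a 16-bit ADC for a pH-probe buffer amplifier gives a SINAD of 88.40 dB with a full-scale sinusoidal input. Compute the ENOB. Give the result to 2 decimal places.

14.39 bits

Inverting SNR = 6.02 N + 1.76: N_eff = (88.40 − 1.76)/6.02 = 14.3920.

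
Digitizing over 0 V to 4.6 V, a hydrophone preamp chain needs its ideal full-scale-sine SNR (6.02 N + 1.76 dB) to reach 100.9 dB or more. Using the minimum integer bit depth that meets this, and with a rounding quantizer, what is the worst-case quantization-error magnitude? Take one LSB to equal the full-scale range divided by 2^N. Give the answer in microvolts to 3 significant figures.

V_FS = 4.6 V.
Required N = ⌈(100.9 − 1.76)/6.02⌉ = ⌈16.468⌉ = 17.
One LSB is 4.6 V / 131072 = 35.095 µV.
Max error for round-to-nearest is LSB/2 = 17.5 µV.

17.5 µV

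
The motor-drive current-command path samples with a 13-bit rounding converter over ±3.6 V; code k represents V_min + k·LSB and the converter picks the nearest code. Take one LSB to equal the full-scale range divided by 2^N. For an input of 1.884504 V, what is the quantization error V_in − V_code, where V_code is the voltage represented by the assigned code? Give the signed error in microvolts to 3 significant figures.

+129 µV

The full-scale span is 3.6 − (-3.6) = 7.2 V. LSB = 7.2 V / 2^13 ≈ 0.8789 mV.
Position in LSBs: (1.884504 − (-3.6)) × 8192/7.2 = 6240.1468; rounding gives k = 6240.
Reconstructed level: -3.6 + 6240 × 7.2/8192 V = 1.884375000 V.
Error = V_in − V_code = 1.884504 − (1.884375000) = +129 µV.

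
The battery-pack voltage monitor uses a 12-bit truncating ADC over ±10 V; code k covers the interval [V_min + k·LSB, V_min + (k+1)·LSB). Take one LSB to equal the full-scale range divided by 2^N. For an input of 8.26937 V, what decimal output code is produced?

The full-scale span is 10 − (-10) = 20 V. LSB = 20 V / 2^12 ≈ 4.883 mV.
V_in − V_min = 8.26937 − (-10) = 18.26937 V.
Divide by LSB: 18.26937 × 4096/20 = 3741.5670.
Truncating gives code 3741.

3741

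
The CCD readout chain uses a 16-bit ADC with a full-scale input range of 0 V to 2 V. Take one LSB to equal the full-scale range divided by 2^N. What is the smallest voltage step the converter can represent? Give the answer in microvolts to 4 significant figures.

Range is 2 V.
There are 2^16 = 65536 steps.
One LSB is 2 V / 65536 = 30.52 µV.

30.52 µV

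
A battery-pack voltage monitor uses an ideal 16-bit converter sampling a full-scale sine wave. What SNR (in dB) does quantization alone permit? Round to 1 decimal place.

98.1 dB

Ideal quantization SNR: 6.02 × 16 + 1.76 dB = 98.1 dB.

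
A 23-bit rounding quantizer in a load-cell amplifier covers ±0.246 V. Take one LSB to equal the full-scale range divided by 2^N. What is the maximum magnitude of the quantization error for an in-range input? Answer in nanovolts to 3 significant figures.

Span: 0.246 V − (-0.246 V) = 0.492 V.
LSB = 0.492 V ÷ 2^23 = 0.492/8388608 V = 58.651 nV.
|e|_max = LSB/2 = 29.3 nV.

29.3 nV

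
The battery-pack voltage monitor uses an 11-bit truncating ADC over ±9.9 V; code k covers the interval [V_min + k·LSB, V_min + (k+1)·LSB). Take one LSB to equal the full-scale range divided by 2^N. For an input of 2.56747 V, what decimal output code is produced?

1289

The full-scale span is 9.9 − (-9.9) = 19.8 V. LSB = 19.8 V / 2^11 ≈ 9.668 mV.
code = ⌊(V_in − V_min)/LSB⌋ = ⌊(V_in − V_min) × 2^11 / range⌋
     = ⌊(2.56747 − (-9.9)) × 2048 / 19.8⌋ = ⌊12.46747 × 2048/19.8⌋
     = ⌊1289.565⌋ = 1289.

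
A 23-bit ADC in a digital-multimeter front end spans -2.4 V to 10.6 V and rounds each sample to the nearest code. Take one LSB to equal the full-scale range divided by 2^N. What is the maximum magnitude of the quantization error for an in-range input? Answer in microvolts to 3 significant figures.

0.775 µV

Span: 10.6 V − (-2.4 V) = 13 V.
LSB = 13 V / 2^23 = 1.5497 µV.
A rounding quantizer has |error| ≤ LSB/2 = 0.775 µV.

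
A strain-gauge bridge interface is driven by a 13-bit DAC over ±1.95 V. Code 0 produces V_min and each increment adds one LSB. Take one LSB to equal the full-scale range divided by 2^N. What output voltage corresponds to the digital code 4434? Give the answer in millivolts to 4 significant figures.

Range = 1.95 − (-1.95) = 3.9 V. LSB = 3.9 V / 2^13.
Output = V_min + (4434/8192) × range = -1.95 + 0.541260 × 3.9 V
      = -1.95 + 2.11091 = 0.160913 V.

160.9 mV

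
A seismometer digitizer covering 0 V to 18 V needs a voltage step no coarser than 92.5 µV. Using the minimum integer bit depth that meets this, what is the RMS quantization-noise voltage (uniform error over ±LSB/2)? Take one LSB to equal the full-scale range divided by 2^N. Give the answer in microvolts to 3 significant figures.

Span = 18 V.
Need 2^N ≥ 18 V / 92.5 µV = 194600 → N_min = 18.
One LSB is 18 V / 262144 = 68.665 µV.
σ_q = LSB/√12 = 68.665 µV/3.4641 = 19.8 µV.

19.8 µV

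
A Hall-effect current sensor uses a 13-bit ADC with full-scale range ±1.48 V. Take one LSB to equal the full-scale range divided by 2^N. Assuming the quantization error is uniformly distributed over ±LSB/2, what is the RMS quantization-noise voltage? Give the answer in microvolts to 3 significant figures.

104 µV

Span: 1.48 V − (-1.48 V) = 2.96 V.
Step size = 2.96/8192 V = 361.33 µV.
σ_q = LSB/√12 = 361.33 µV/3.4641 = 104 µV.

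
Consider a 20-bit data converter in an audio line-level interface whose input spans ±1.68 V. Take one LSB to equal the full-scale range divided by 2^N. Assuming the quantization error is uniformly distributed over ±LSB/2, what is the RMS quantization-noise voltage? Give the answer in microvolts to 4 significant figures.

0.9250 µV

The full-scale span is 1.68 − (-1.68) = 3.36 V.
Step size = 3.36/1048576 V = 3.20435 µV.
For a uniform distribution on [−LSB/2, +LSB/2], V_rms = LSB/√12 = 3.20435 µV/3.4641 = 0.9250 µV.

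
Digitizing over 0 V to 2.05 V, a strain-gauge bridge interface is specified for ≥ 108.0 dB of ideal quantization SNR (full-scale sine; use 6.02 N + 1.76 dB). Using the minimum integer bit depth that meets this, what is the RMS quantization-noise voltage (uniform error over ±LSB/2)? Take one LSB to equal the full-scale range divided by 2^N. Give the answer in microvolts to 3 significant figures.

V_FS = 2.05 V.
N ≥ (108.0 − 1.76)/6.02 = 17.648 → N_min = 18.
LSB = 2.05 V ÷ 2^18 = 2.05/262144 V = 7.8201 µV.
V_rms = LSB/√12 = 2.26 µV.

2.26 µV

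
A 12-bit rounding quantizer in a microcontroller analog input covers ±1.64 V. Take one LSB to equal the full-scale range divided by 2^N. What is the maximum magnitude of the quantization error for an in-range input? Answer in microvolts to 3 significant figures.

400 µV

The full-scale span is 1.64 − (-1.64) = 3.28 V.
Step size = 3.28/4096 V = 0.80078 mV.
|e|_max = LSB/2 = 400 µV.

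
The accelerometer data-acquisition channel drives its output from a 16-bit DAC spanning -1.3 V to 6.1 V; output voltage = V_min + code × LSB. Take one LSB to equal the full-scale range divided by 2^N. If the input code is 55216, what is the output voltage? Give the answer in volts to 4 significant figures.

Range = 6.1 − (-1.3) = 7.4 V. LSB = 7.4 V / 2^16.
V_out = -1.3 + 55216 × (7.4/65536) V
      = -1.3 V + 6.23472 V = 4.93472 V.

4.935 V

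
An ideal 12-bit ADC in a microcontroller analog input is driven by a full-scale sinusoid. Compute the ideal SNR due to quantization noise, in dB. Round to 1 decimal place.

74.0 dB

For an ideal N-bit converter with full-scale sine input, SNR = 6.02 N + 1.76 dB. SNR = 6.02 × 12 + 1.76 = 72.24 + 1.76 = 74.00 dB.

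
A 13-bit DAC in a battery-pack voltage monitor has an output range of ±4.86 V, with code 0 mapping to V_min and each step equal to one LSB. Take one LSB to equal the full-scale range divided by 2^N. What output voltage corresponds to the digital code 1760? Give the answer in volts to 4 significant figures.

-2.772 V

Full-scale range = 4.86 V − (-4.86 V) = 9.72 V. LSB = 9.72 V / 2^13.
V_out = -4.86 + 1760 × (9.72/8192) V
      = -4.86 V + 2.08828 V = -2.77172 V.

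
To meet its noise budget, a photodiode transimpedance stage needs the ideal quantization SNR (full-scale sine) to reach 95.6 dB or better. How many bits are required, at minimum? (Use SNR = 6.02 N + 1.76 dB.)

16 bits

Required N = ⌈(95.6 − 1.76)/6.02⌉ = ⌈15.588⌉ = 16.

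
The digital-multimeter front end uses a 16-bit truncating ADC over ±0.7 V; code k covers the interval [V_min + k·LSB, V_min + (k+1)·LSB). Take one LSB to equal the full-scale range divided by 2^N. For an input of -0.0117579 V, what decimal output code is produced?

Range = 0.7 − (-0.7) = 1.4 V. LSB = 1.4 V / 2^16 ≈ 21.36 µV.
V_in − V_min = -0.0117579 − (-0.7) = 0.6882421 V.
Divide by LSB: 0.6882421 × 65536/1.4 = 32217.5959.
Truncating gives code 32217.

32217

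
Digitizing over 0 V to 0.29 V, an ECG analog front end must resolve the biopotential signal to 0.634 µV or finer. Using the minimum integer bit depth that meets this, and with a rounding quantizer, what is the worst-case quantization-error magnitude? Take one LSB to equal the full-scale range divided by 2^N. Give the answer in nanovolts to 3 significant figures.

V_FS = 0.29 V.
Need 2^N ≥ 0.29 V / 0.634 µV = 457400 → N_min = 19.
One LSB is 0.29 V / 524288 = 0.55313 µV.
Half an LSB is 277 nV.

277 nV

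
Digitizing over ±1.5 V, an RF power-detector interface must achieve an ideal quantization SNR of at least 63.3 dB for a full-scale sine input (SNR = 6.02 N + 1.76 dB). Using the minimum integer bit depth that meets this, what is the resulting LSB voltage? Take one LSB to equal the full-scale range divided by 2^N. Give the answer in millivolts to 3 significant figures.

Range = 1.5 − (-1.5) = 3 V.
Required N = ⌈(63.3 − 1.76)/6.02⌉ = ⌈10.223⌉ = 11.
LSB = 3 V ÷ 2^11 = 3/2048 V = 1.46 mV.

1.46 mV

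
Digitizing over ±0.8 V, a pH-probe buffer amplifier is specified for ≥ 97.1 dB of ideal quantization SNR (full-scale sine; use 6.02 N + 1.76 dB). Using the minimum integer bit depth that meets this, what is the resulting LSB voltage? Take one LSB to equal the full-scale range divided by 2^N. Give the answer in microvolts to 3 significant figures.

Span: 0.8 V − (-0.8 V) = 1.6 V.
Solving 6.02 N ≥ 97.1 − 1.76: N ≥ 15.837. Round up → N = 16.
LSB = 1.6 V ÷ 2^16 = 1.6/65536 V = 24.4 µV.

24.4 µV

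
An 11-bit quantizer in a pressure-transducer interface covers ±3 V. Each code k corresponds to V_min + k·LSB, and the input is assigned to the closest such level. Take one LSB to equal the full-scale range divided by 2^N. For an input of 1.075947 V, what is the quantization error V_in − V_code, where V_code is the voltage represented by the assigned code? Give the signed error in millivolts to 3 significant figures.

+0.752 mV

Full-scale range = 3 V − (-3 V) = 6 V. LSB = 6 V / 2^11 ≈ 2.930 mV.
(V_in − V_min)/LSB = (1.075947 − (-3)) × 2048/6 = 1391.2566 → nearest code k = 1391.
V_code = -3 + (1391/2048) × 6 = 1.075195313 V.
V_in − V_code = 1.075947 − (1.075195313) = +0.752 mV.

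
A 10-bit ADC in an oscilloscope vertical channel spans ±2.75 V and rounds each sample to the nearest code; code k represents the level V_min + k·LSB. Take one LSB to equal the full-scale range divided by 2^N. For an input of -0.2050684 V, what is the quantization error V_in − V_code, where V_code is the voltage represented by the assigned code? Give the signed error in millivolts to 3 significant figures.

−0.967 mV

Range = 2.75 − (-2.75) = 5.5 V. LSB = 5.5 V / 2^10 ≈ 5.371 mV.
Position in LSBs: (-0.2050684 − (-2.75)) × 1024/5.5 = 473.8200; rounding gives k = 474.
Reconstructed level: -2.75 + 474 × 5.5/1024 V = -0.2041015625 V.
V_in − V_code = -0.2050684 − (-0.2041015625) = −0.967 mV.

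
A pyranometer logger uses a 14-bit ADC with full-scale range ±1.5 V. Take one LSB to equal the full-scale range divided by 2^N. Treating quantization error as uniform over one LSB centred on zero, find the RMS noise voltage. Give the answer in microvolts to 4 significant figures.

52.86 µV

Full-scale range = 1.5 V − (-1.5 V) = 3 V.
LSB = 3 V ÷ 2^14 = 3/16384 V = 183.105 µV.
V_rms = LSB/√12 = 183.105 µV / √12 = 52.86 µV.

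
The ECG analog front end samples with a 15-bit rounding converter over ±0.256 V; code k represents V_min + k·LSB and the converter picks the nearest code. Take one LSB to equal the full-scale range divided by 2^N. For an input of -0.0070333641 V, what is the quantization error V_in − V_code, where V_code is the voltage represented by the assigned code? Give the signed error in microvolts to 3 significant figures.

Range = 0.256 − (-0.256) = 0.512 V. LSB = 0.512 V / 2^15 ≈ 15.63 µV.
Position in LSBs: (-0.0070333641 − (-0.256)) × 32768/0.512 = 15933.8647; rounding gives k = 15934.
Reconstructed level: -0.256 + 15934 × 0.512/32768 V = -0.0070312500000 V.
Error = V_in − V_code = -0.0070333641 − (-0.0070312500000) = −2.11 µV.

−2.11 µV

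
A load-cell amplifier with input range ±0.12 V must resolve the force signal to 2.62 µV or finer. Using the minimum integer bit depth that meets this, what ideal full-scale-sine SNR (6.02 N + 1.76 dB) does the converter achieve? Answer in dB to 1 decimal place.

104.1 dB

The full-scale span is 0.12 − (-0.12) = 0.24 V.
0.24 V / 2.62 µV = 91600. Since 2^16 = 65536 and 2^17 = 131072, N = 17.
6.02(17) + 1.76 = 104.10 dB.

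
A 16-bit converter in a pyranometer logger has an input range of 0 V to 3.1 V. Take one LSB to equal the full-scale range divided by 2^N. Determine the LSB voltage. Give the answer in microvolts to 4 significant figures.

47.30 µV

Full-scale range = 3.1 V.
2^16 = 65536 levels.
LSB = 3.1 V / 2^16 = 47.30 µV.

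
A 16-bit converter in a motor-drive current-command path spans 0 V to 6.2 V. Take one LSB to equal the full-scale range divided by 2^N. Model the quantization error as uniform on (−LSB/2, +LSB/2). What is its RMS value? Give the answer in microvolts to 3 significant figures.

Span = 6.2 V.
One LSB is 6.2 V / 65536 = 94.604 µV.
V_rms = LSB/√12 = 94.604 µV / √12 = 27.3 µV.

27.3 µV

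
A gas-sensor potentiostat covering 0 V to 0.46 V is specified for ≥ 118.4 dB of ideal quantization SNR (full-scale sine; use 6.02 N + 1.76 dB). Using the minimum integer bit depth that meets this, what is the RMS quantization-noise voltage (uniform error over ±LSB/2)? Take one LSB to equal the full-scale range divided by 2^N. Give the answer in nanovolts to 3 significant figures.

127 nV

Span = 0.46 V.
N ≥ (118.4 − 1.76)/6.02 = 19.375 → N_min = 20.
LSB = 0.46 V / 2^20 = 438.69 nV.
σ_q = LSB/√12 = 438.69 nV/3.4641 = 127 nV.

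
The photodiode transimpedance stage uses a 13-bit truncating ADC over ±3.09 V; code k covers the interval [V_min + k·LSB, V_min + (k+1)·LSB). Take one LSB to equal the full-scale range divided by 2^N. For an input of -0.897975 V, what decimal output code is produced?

Range = 3.09 − (-3.09) = 6.18 V. LSB = 6.18 V / 2^13 ≈ 0.7544 mV.
(V_in − V_min) × 2^13/range = (-0.897975 − (-3.09)) × 8192/6.18 = 2905.675.
Floor → code = 2905.

2905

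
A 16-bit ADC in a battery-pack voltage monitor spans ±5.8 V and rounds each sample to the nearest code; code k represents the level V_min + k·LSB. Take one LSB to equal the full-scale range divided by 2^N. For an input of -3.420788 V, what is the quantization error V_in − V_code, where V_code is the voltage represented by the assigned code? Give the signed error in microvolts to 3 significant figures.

Span: 5.8 V − (-5.8 V) = 11.6 V. LSB = 11.6 V / 2^16 ≈ 177.0 µV.
Position in LSBs: (-3.420788 − (-5.8)) × 65536/11.6 = 13441.7274; rounding gives k = 13442.
V_code = -5.8 + (13442/65536) × 11.6 = -3.4207397461 V.
V_in − V_code = -3.420788 − (-3.4207397461) = −48.3 µV.

−48.3 µV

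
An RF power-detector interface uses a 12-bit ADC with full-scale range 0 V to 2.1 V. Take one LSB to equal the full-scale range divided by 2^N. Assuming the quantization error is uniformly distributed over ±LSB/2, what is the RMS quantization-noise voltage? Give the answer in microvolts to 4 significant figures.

148.0 µV

Full-scale range = 2.1 V.
One LSB is 2.1 V / 4096 = 0.512695 mV.
σ_q = LSB/√12 = 0.512695 mV/3.4641 = 148.0 µV.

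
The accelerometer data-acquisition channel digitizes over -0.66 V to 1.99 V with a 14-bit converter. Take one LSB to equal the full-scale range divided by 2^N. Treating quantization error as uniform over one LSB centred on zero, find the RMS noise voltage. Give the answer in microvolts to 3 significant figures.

46.7 µV

Span: 1.99 V − (-0.66 V) = 2.65 V.
LSB = 2.65 V / 2^14 = 161.74 µV.
V_rms = LSB/√12 = 161.74 µV / √12 = 46.7 µV.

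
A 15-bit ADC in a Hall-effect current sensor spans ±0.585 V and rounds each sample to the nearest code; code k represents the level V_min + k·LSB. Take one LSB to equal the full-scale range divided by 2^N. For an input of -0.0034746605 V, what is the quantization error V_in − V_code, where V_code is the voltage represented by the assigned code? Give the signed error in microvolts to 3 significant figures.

−11.2 µV

Range = 0.585 − (-0.585) = 1.17 V. LSB = 1.17 V / 2^15 ≈ 35.71 µV.
(V_in − V_min)/LSB = (-0.0034746605 − (-0.585)) × 32768/1.17 = 16286.6857 → nearest code k = 16287.
V_code = -0.585 + (16287/32768) × 1.17 = -0.0034634399414 V.
e = -0.0034746605 − (-0.0034634399414) = −11.2 µV.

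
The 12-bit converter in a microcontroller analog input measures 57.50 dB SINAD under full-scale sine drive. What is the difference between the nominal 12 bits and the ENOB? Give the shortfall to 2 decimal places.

Effective bits = (57.50 − 1.76)/6.02 = 9.2591.
12 − 9.2591 = 2.74 bits below nominal.

2.74 bits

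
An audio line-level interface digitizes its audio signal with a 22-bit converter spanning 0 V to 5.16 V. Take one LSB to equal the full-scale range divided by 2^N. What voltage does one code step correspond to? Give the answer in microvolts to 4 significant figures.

1.230 µV

V_FS = 5.16 V.
2^22 = 4194304 levels.
LSB = 5.16 V / 2^22 = 1.230 µV.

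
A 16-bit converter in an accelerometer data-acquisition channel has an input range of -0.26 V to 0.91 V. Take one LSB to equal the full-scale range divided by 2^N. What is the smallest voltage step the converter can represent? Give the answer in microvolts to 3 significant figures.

17.9 µV

Range = 0.91 − (-0.26) = 1.17 V.
Number of codes = 2^16 = 65536.
LSB = 1.17 V / 2^16 = 17.9 µV.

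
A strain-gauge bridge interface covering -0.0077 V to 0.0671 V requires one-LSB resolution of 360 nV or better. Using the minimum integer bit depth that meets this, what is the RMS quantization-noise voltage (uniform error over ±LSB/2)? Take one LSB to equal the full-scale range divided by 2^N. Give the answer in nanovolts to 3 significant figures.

82.4 nV

Range = 0.0671 − (-0.0077) = 0.0748 V.
Required number of levels: 0.0748/360 nV = 207780; smallest N with 2^N ≥ that is 18.
LSB = 0.0748 V / 2^18 = 285.34 nV.
σ_q = LSB/√12 = 285.34 nV/3.4641 = 82.4 nV.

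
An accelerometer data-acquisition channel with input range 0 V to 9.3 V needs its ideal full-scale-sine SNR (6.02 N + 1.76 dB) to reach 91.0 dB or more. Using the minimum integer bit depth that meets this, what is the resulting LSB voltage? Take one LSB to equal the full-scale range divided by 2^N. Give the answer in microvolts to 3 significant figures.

284 µV

Range is 9.3 V.
6.02 N + 1.76 ≥ 91.0 gives N ≥ 14.824, so the minimum integer is 15.
LSB = 9.3 V ÷ 2^15 = 9.3/32768 V = 284 µV.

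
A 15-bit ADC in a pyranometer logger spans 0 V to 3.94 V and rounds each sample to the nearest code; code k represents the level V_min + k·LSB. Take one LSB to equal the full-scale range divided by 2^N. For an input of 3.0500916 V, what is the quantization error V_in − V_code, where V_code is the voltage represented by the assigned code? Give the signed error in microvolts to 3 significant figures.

−17.7 µV

V_FS = 3.94 V. LSB = 3.94 V / 2^15 ≈ 120.2 µV.
Position in LSBs: (3.0500916 − (0)) × 32768/3.94 = 25366.8532; rounding gives k = 25367.
Reconstructed level: 0 + 25367 × 3.94/32768 V = 3.0501092529 V.
Error = V_in − V_code = 3.0500916 − (3.0501092529) = −17.7 µV.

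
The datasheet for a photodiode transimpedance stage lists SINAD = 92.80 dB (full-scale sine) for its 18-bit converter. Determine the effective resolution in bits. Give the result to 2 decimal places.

Inverting SNR = 6.02 N + 1.76: N_eff = (92.80 − 1.76)/6.02 = 15.1229.

15.12 bits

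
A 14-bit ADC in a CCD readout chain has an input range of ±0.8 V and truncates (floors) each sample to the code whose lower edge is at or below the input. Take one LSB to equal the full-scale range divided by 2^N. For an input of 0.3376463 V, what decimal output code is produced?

Span: 0.8 V − (-0.8 V) = 1.6 V. LSB = 1.6 V / 2^14 ≈ 97.66 µV.
code = ⌊(V_in − V_min)/LSB⌋ = ⌊(V_in − V_min) × 2^14 / range⌋
     = ⌊(0.3376463 − (-0.8)) × 16384 / 1.6⌋ = ⌊1.1376463 × 16384/1.6⌋
     = ⌊11649.498⌋ = 11649.

11649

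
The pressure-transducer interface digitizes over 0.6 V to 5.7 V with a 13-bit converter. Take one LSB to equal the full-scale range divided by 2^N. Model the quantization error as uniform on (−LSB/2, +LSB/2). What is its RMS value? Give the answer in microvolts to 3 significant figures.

180 µV

Range = 5.7 − (0.6) = 5.1 V.
LSB = 5.1 V ÷ 2^13 = 5.1/8192 V = 0.62256 mV.
V_rms = LSB/√12 = 0.62256 mV / √12 = 180 µV.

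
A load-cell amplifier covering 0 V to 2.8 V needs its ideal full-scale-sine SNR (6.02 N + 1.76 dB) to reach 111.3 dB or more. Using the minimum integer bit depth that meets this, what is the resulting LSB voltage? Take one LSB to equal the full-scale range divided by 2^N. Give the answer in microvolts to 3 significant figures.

Span = 2.8 V.
N ≥ (111.3 − 1.76)/6.02 = 18.196 → N_min = 19.
One LSB is 2.8 V / 524288 = 5.34 µV.

5.34 µV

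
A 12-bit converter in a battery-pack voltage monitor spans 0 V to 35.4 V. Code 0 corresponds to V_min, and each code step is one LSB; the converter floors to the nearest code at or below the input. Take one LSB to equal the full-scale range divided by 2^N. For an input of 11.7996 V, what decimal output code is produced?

Full-scale range = 35.4 V. LSB = 35.4 V / 2^12 ≈ 8.643 mV.
code = ⌊(V_in − V_min)/LSB⌋ = ⌊(V_in − V_min) × 2^12 / range⌋
     = ⌊(11.7996 − (0)) × 4096 / 35.4⌋ = ⌊11.7996 × 4096/35.4⌋
     = ⌊1365.287⌋ = 1365.

1365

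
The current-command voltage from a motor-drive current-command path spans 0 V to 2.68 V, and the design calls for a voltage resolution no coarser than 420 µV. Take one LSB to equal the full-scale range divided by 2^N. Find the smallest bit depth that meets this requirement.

Range is 2.68 V.
2.68 V / 420 µV = 6381. Since 2^12 = 4096 and 2^13 = 8192, N = 13.

13 bits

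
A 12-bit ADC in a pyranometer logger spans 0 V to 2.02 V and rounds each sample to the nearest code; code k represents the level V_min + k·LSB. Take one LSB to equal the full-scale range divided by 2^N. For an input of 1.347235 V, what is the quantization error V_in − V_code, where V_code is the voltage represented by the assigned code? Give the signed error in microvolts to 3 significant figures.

V_FS = 2.02 V. LSB = 2.02 V / 2^12 ≈ 493.2 µV.
(1.347235 − (0)) / LSB = 1.347235 × 4096/2.02 = 2731.8191. Nearest integer: k = 2732.
Reconstructed level: 0 + 2732 × 2.02/4096 V = 1.347324219 V.
e = 1.347235 − (1.347324219) = −89.2 µV.

−89.2 µV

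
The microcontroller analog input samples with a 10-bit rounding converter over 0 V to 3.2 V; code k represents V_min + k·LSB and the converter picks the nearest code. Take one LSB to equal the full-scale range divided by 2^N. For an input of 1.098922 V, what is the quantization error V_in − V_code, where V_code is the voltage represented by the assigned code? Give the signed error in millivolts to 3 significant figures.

Full-scale range = 3.2 V. LSB = 3.2 V / 2^10 ≈ 3.125 mV.
Position in LSBs: (1.098922 − (0)) × 1024/3.2 = 351.6550; rounding gives k = 352.
Reconstructed level: 0 + 352 × 3.2/1024 V = 1.100000000 V.
e = 1.098922 − (1.100000000) = −1.08 mV.

−1.08 mV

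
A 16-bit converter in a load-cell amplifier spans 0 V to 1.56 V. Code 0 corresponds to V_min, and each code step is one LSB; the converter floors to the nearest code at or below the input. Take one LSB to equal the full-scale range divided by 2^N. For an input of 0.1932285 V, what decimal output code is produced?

8117

Full-scale range = 1.56 V. LSB = 1.56 V / 2^16 ≈ 23.80 µV.
(V_in − V_min) × 2^16/range = (0.1932285 − (0)) × 65536/1.56 = 8117.579.
Floor → code = 8117.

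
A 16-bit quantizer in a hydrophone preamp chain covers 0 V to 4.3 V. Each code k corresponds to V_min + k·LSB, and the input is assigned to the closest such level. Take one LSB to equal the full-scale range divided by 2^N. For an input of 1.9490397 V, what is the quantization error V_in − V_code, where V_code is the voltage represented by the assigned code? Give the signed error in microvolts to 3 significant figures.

+11.7 µV

Span = 4.3 V. LSB = 4.3 V / 2^16 ≈ 65.61 µV.
(1.9490397 − (0)) / LSB = 1.9490397 × 65536/4.3 = 29705.1781. Nearest integer: k = 29705.
V_code = 0 + (29705/65536) × 4.3 = 1.9490280151 V.
V_in − V_code = 1.9490397 − (1.9490280151) = +11.7 µV.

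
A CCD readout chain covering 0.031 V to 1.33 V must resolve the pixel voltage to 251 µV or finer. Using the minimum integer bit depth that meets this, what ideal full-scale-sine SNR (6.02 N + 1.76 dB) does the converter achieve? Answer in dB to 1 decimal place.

80.0 dB

Full-scale range = 1.33 V − (0.031 V) = 1.299 V.
Need 2^N ≥ 1.299 V / 251 µV = 5175 → N_min = 13.
Ideal SNR at N = 13: 6.02·13 + 1.76 = 80.0 dB.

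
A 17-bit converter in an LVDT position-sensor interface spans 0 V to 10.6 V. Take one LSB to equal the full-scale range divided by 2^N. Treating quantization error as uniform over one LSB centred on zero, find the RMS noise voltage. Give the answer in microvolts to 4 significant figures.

23.35 µV

Full-scale range = 10.6 V.
One LSB is 10.6 V / 131072 = 80.8716 µV.
RMS of a uniform error over width LSB is LSB/√12 = 23.35 µV.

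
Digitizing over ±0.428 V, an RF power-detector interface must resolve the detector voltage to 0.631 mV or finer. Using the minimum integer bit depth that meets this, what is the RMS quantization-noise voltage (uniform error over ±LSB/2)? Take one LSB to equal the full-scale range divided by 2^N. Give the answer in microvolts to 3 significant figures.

121 µV

Span: 0.428 V − (-0.428 V) = 0.856 V.
Required number of levels: 0.856/0.631 mV = 1356.6; smallest N with 2^N ≥ that is 11.
LSB = 0.856 V ÷ 2^11 = 0.856/2048 V = 417.97 µV.
V_rms = LSB/√12 = 121 µV.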